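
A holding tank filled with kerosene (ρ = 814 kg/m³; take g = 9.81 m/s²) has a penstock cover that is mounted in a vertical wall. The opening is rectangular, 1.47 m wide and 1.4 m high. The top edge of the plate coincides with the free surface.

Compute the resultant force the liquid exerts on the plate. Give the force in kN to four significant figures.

γ = ρg = 814 × 9.81 / 1000 = 7.98534 kN/m³.
The centroid lies 1.4/2 = 0.7 m below the top edge, so the centroid depth is h_c = 0.7 m.
A = 1.47 × 1.4 = 2.058 m².
Resultant F = γ·h_c·A = 7.98534 × 0.7 × 2.058 = 11.5037 kN.

F ≈ 11.50 kN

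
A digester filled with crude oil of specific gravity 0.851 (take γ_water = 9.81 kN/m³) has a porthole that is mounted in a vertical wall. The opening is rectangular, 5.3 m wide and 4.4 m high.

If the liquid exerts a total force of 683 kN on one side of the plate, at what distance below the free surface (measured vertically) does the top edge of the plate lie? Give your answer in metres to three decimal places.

d_top ≈ 1.308 m

γ = 0.851 × 9.81 = 8.34831 kN/m³.
A = 5.3 × 4.4 = 23.32 m².
From F = γ·h_c·A, the centroid depth is h_c = 683/(8.34831 × 23.32) = 3.50827 m.
The centroid lies 4.4/2 = 2.2 m below the top edge, so the top edge sits at h_top = 3.50827 − 2.2 = 1.30827 m below the surface.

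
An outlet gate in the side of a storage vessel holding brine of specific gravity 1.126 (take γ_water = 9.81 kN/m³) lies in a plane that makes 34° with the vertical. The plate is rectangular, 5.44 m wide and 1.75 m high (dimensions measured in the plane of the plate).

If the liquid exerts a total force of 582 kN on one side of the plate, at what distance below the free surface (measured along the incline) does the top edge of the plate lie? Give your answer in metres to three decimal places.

y_top ≈ 5.801 m

γ = 1.126 × 9.81 = 11.04606 kN/m³.
A = 5.44 × 1.75 = 9.52 m².
From F = γ·h_c·A, the centroid depth is h_c = 582/(11.04606 × 9.52) = 5.5345 m.
The plate makes 34° with the vertical, i.e. θ = 90° − 34° = 56° to the horizontal. Measuring y along the incline from the free-surface line, vertical depth h = y·sinθ with sinθ = 0.829038.
Along the incline, y_c = h_c/sinθ = 5.5345/0.829038 = 6.67581 m.
The centroid lies 1.75/2 = 0.875 m below the top edge, so the top edge sits at y_top = 6.67581 − 0.875 = 5.80081 m along the incline.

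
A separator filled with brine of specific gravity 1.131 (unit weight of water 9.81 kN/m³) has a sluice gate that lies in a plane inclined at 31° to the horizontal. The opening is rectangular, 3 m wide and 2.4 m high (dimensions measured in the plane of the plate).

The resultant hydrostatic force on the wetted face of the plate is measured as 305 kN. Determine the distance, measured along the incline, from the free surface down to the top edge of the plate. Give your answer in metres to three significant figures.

y_top ≈ 6.21 m

γ = 1.131 × 9.81 = 11.09511 kN/m³.
A = 3 × 2.4 = 7.2 m².
From F = γ·h_c·A, the centroid depth is h_c = 305/(11.09511 × 7.2) = 3.818 m.
Let θ = 31° be the plate's angle to the horizontal; measure y along the incline from where the plane meets the free surface. Vertical depth h = y·sinθ with sinθ = 0.515038.
Along the incline, y_c = h_c/sinθ = 3.818/0.515038 = 7.41305 m.
The centroid lies 2.4/2 = 1.2 m below the top edge, so the top edge sits at y_top = 7.41305 − 1.2 = 6.21305 m along the incline.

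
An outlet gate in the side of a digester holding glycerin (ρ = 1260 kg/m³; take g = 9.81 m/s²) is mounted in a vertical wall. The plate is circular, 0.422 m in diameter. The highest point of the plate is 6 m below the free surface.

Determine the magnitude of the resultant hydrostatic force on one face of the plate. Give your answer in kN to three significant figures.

F ≈ 10.7 kN

γ = ρg = 1260 × 9.81 / 1000 = 12.3606 kN/m³.
The centroid is at the centre, 0.211 m below the top of the plate, so the centroid depth is h_c = 6 + 0.211 = 6.211 m.
A = π(0.211)² = 0.139867 m².
Resultant F = γ·h_c·A = 12.3606 × 6.211 × 0.139867 = 10.7378 kN.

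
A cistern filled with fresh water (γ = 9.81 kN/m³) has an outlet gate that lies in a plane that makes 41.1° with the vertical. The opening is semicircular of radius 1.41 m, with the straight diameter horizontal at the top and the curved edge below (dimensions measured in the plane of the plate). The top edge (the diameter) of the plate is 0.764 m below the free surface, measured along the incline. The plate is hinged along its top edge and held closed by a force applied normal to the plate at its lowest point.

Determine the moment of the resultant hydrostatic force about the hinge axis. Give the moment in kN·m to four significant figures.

γ = 9.81 kN/m³.
The plate makes 41.1° with the vertical, i.e. θ = 90° − 41.1° = 48.9° to the horizontal. Measuring y along the incline from the free-surface line, vertical depth h = y·sinθ with sinθ = 0.753563.
The centroid of a semicircle lies 4r/(3π) = 0.598423 m from the diameter, here below the top edge, so y_c = 0.764 + 0.598423 = 1.36242 m and h_c = 1.36242 × 0.753563 = 1.02667 m.
A = πr²/2 = π × 1.41²/2 = 3.1229 m².
Resultant F = γ·h_c·A = 9.81 × 1.02667 × 3.1229 = 31.4527 kN.
I_c = (π/8 − 8/(9π))·r⁴ = 0.109757 × 1.41⁴ = 0.433819 m⁴.
Centre of pressure: y_p = y_c + I_c/(y_c·A) = 1.36242 + 0.433819/(1.36242 × 3.1229) = 1.36242 + 0.101962 = 1.46438 m along the plane.
The resultant acts 0.598423 + 0.101962 = 0.700385 m (along the plate) below the hinge at the top edge, so the moment about the hinge is M = F × 0.700385 = 31.4527 × 0.700385 = 22.029 kN·m.

M ≈ 22.03 kN·m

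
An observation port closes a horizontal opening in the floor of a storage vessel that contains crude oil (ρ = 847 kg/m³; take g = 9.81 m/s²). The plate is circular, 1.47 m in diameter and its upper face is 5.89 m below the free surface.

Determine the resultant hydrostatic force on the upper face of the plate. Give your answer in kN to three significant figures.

γ = ρg = 847 × 9.81 / 1000 = 8.30907 kN/m³.
The plate is horizontal, so pressure is uniform at p = γ·h = 8.30907 × 5.89 = 48.9404 kN/m².
A = π(0.735)² = 1.69717 m².
F = p·A = 48.9404 × 1.69717 = 83.0602 kN.

F ≈ 83.1 kN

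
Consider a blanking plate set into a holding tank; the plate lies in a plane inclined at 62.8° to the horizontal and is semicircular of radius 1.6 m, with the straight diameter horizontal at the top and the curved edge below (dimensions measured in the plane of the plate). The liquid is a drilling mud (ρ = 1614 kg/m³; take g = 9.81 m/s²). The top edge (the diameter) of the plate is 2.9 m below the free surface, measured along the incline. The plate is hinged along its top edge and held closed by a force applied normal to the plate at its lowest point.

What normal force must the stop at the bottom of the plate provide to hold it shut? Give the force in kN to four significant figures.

γ = ρg = 1614 × 9.81 / 1000 = 15.83334 kN/m³.
Let θ = 62.8° be the plate's angle to the horizontal; measure y along the incline from where the plane meets the free surface. Vertical depth h = y·sinθ with sinθ = 0.889416.
The centroid of a semicircle lies 4r/(3π) = 0.679061 m from the diameter, here below the top edge, so y_c = 2.9 + 0.679061 = 3.57906 m and h_c = 3.57906 × 0.889416 = 3.18327 m.
A = πr²/2 = π × 1.6²/2 = 4.02124 m².
Resultant F = γ·h_c·A = 15.83334 × 3.18327 × 4.02124 = 202.678 kN.
I_c = (π/8 − 8/(9π))·r⁴ = 0.109757 × 1.6⁴ = 0.719303 m⁴.
Centre of pressure: y_p = y_c + I_c/(y_c·A) = 3.57906 + 0.719303/(3.57906 × 4.02124) = 3.57906 + 0.0499785 = 3.62904 m along the plane.
The resultant acts 0.679061 + 0.0499785 = 0.72904 m (along the plate) below the hinge at the top edge, so the moment about the hinge is M = F × 0.72904 = 202.678 × 0.72904 = 147.76 kN·m.
A normal force at the bottom, 1.6 m from the hinge, must supply this moment: P = 147.76/1.6 = 92.35 kN.

P ≈ 92.35 kN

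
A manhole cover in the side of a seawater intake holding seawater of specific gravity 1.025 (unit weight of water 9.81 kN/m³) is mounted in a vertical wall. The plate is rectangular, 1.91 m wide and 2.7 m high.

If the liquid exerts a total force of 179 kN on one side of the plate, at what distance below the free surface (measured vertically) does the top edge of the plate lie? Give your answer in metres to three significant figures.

d_top ≈ 2.10 m

γ = 1.025 × 9.81 = 10.05525 kN/m³.
A = 1.91 × 2.7 = 5.157 m².
From F = γ·h_c·A, the centroid depth is h_c = 179/(10.05525 × 5.157) = 3.45194 m.
The centroid lies 2.7/2 = 1.35 m below the top edge, so the top edge sits at h_top = 3.45194 − 1.35 = 2.10194 m below the surface.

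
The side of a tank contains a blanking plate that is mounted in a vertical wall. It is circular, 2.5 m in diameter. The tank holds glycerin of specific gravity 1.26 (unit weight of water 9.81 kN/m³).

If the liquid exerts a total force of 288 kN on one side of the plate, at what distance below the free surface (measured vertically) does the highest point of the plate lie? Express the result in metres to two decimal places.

γ = 1.26 × 9.81 = 12.3606 kN/m³.
A = π(1.25)² = 4.90874 m².
From F = γ·h_c·A, the centroid depth is h_c = 288/(12.3606 × 4.90874) = 4.7466 m.
The centroid is at the centre, 1.25 m below the top of the plate, so the highest point sits at h_top = 4.7466 − 1.25 = 3.4966 m below the surface.

d_top ≈ 3.50 m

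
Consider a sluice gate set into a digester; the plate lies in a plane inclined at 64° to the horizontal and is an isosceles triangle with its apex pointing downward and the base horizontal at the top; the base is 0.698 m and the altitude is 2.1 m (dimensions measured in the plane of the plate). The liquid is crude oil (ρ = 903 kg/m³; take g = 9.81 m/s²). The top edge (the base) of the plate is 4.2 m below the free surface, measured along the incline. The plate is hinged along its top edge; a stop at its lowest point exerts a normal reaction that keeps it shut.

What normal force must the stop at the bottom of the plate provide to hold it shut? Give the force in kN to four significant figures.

γ = ρg = 903 × 9.81 / 1000 = 8.85843 kN/m³.
Let θ = 64° be the plate's angle to the horizontal; measure y along the incline from where the plane meets the free surface. Vertical depth h = y·sinθ with sinθ = 0.898794.
With the apex down, the centroid sits h/3 = 2.1/3 = 0.7 m below the base (the top edge), so y_c = 4.2 + 0.7 = 4.9 m and h_c = 4.9 × 0.898794 = 4.40409 m.
A = ½ × 0.698 × 2.1 = 0.7329 m².
Resultant F = γ·h_c·A = 8.85843 × 4.40409 × 0.7329 = 28.5929 kN.
I_c = b·h³/36 = 0.698 × 2.1³/36 = 0.179561 m⁴.
Centre of pressure: y_p = y_c + I_c/(y_c·A) = 4.9 + 0.179561/(4.9 × 0.7329) = 4.9 + 0.0500001 = 4.95 m along the plane.
The resultant acts 0.7 + 0.0500001 = 0.75 m (along the plate) below the hinge at the top edge, so the moment about the hinge is M = F × 0.75 = 28.5929 × 0.75 = 21.4447 kN·m.
A normal force at the bottom, 2.1 m from the hinge, must supply this moment: P = 21.4447/2.1 = 10.2118 kN.

P ≈ 10.21 kN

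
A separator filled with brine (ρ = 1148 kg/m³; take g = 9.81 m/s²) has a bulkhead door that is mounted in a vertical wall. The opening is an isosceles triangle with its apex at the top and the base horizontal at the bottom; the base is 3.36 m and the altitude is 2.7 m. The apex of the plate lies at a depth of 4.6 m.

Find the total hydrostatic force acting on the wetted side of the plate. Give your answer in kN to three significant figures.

F ≈ 327 kN

γ = ρg = 1148 × 9.81 / 1000 = 11.26188 kN/m³.
With the apex up, the centroid sits 2h/3 = 2 × 2.7/3 = 1.8 m below the apex, so the centroid depth is h_c = 4.6 + 1.8 = 6.4 m.
A = ½ × 3.36 × 2.7 = 4.536 m².
Resultant F = γ·h_c·A = 11.26188 × 6.4 × 4.536 = 326.937 kN.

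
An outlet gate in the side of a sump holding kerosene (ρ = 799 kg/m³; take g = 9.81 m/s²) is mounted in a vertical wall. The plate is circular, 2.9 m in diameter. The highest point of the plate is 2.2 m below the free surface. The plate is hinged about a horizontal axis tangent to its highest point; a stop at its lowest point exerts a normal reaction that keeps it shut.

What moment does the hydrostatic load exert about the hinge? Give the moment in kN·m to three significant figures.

γ = ρg = 799 × 9.81 / 1000 = 7.83819 kN/m³.
The centroid is at the centre, 1.45 m below the top of the plate, so the centroid depth is h_c = 2.2 + 1.45 = 3.65 m.
A = π(1.45)² = 6.6052 m².
Resultant F = γ·h_c·A = 7.83819 × 3.65 × 6.6052 = 188.971 kN.
I_c = πr⁴/4 = π × 1.45⁴/4 = 3.47186 m⁴.
Centre of pressure: y_p = y_c + I_c/(y_c·A) = 3.65 + 3.47186/(3.65 × 6.6052) = 3.65 + 0.144007 = 3.79401 m along the plane.
The resultant acts 1.45 + 0.144007 = 1.59401 m (along the plate) below the hinge at the top edge, so the moment about the hinge is M = F × 1.59401 = 188.971 × 1.59401 = 301.222 kN·m.

M ≈ 301 kN·m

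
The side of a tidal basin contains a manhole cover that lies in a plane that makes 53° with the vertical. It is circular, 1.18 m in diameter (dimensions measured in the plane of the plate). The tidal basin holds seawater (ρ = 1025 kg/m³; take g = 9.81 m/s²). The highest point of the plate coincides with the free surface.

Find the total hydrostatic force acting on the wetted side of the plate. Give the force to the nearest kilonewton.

γ = ρg = 1025 × 9.81 / 1000 = 10.05525 kN/m³.
The plate makes 53° with the vertical, i.e. θ = 90° − 53° = 37° to the horizontal. Measuring y along the incline from the free-surface line, vertical depth h = y·sinθ with sinθ = 0.601815.
The centroid is at the centre, 0.59 m below the top of the plate, so y_c = 0.59 m and h_c = 0.59 × 0.601815 = 0.355071 m.
A = π(0.59)² = 1.09359 m².
Resultant F = γ·h_c·A = 10.05525 × 0.355071 × 1.09359 = 3.90447 kN.

F ≈ 4 kN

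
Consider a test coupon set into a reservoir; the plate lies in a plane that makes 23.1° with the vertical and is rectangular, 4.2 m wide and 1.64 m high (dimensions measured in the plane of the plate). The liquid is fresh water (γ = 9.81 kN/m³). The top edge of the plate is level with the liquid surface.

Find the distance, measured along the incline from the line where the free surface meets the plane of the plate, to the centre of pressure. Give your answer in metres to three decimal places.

γ = 9.81 kN/m³.
The plate makes 23.1° with the vertical, i.e. θ = 90° − 23.1° = 66.9° to the horizontal. Measuring y along the incline from the free-surface line, vertical depth h = y·sinθ with sinθ = 0.919821.
The centroid lies 1.64/2 = 0.82 m below the top edge, so y_c = 0.82 m and h_c = 0.82 × 0.919821 = 0.754253 m.
A = 4.2 × 1.64 = 6.888 m².
Resultant F = γ·h_c·A = 9.81 × 0.754253 × 6.888 = 50.9658 kN.
I_c = b·h³/12 = 4.2 × 1.64³/12 = 1.54383 m⁴.
Centre of pressure: y_p = y_c + I_c/(y_c·A) = 0.82 + 1.54383/(0.82 × 6.888) = 0.82 + 0.273333 = 1.09333 m along the plane.

y_p = 1.093 m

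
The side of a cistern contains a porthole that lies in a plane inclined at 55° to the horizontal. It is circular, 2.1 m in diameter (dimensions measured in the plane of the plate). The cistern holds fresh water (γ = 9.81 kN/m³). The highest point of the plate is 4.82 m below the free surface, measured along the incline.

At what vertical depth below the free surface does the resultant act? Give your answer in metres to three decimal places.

γ = 9.81 kN/m³.
Let θ = 55° be the plate's angle to the horizontal; measure y along the incline from where the plane meets the free surface. Vertical depth h = y·sinθ with sinθ = 0.819152.
The centroid is at the centre, 1.05 m below the top of the plate, so y_c = 4.82 + 1.05 = 5.87 m and h_c = 5.87 × 0.819152 = 4.80842 m.
A = π(1.05)² = 3.46361 m².
Resultant F = γ·h_c·A = 9.81 × 4.80842 × 3.46361 = 163.381 kN.
I_c = πr⁴/4 = π × 1.05⁴/4 = 0.954656 m⁴.
Centre of pressure: y_p = y_c + I_c/(y_c·A) = 5.87 + 0.954656/(5.87 × 3.46361) = 5.87 + 0.0469548 = 5.91695 m along the plane.
Vertically, h_p = y_p·sinθ = 5.91695 × 0.819152 = 4.84688 m.

h_p = 4.847 m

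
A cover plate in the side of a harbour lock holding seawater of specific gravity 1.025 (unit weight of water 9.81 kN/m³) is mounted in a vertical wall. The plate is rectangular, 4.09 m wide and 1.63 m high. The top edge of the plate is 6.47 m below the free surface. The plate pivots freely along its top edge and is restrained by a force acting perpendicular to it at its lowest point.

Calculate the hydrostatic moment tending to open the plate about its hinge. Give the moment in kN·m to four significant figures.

γ = 1.025 × 9.81 = 10.05525 kN/m³.
The centroid lies 1.63/2 = 0.815 m below the top edge, so the centroid depth is h_c = 6.47 + 0.815 = 7.285 m.
A = 4.09 × 1.63 = 6.6667 m².
Resultant F = γ·h_c·A = 10.05525 × 7.285 × 6.6667 = 488.352 kN.
I_c = b·h³/12 = 4.09 × 1.63³/12 = 1.47606 m⁴.
Centre of pressure: y_p = y_c + I_c/(y_c·A) = 7.285 + 1.47606/(7.285 × 6.6667) = 7.285 + 0.0303923 = 7.31539 m along the plane.
The resultant acts 0.815 + 0.0303923 = 0.845392 m (along the plate) below the hinge at the top edge, so the moment about the hinge is M = F × 0.845392 = 488.352 × 0.845392 = 412.849 kN·m.

M ≈ 412.8 kN·m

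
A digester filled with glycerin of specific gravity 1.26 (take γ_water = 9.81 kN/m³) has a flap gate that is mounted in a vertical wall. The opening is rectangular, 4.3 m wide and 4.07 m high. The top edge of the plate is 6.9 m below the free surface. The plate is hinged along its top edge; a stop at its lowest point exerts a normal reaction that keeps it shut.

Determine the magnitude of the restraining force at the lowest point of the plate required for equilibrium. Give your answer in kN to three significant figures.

γ = 1.26 × 9.81 = 12.3606 kN/m³.
The centroid lies 4.07/2 = 2.035 m below the top edge, so the centroid depth is h_c = 6.9 + 2.035 = 8.935 m.
A = 4.3 × 4.07 = 17.501 m².
Resultant F = γ·h_c·A = 12.3606 × 8.935 × 17.501 = 1932.84 kN.
I_c = b·h³/12 = 4.3 × 4.07³/12 = 24.1585 m⁴.
Centre of pressure: y_p = y_c + I_c/(y_c·A) = 8.935 + 24.1585/(8.935 × 17.501) = 8.935 + 0.154494 = 9.08949 m along the plane.
The resultant acts 2.035 + 0.154494 = 2.18949 m (along the plate) below the hinge at the top edge, so the moment about the hinge is M = F × 2.18949 = 1932.84 × 2.18949 = 4231.93 kN·m.
A normal force at the bottom, 4.07 m from the hinge, must supply this moment: P = 4231.93/4.07 = 1039.79 kN.

P ≈ 1040 kN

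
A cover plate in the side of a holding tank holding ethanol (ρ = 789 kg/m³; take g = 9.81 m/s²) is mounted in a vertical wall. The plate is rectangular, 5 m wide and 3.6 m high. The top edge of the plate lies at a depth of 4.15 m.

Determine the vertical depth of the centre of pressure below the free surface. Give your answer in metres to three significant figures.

h_p = 6.13 m

γ = ρg = 789 × 9.81 / 1000 = 7.74009 kN/m³.
The centroid lies 3.6/2 = 1.8 m below the top edge, so the centroid depth is h_c = 4.15 + 1.8 = 5.95 m.
A = 5 × 3.6 = 18 m².
Resultant F = γ·h_c·A = 7.74009 × 5.95 × 18 = 828.964 kN.
I_c = b·h³/12 = 5 × 3.6³/12 = 19.44 m⁴.
Centre of pressure: y_p = y_c + I_c/(y_c·A) = 5.95 + 19.44/(5.95 × 18) = 5.95 + 0.181513 = 6.13151 m along the plane.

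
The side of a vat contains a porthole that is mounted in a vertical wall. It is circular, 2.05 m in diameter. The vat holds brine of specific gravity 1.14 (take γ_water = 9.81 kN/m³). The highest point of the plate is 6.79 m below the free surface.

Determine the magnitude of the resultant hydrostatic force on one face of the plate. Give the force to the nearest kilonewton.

F ≈ 288 kN

γ = 1.14 × 9.81 = 11.1834 kN/m³.
The centroid is at the centre, 1.025 m below the top of the plate, so the centroid depth is h_c = 6.79 + 1.025 = 7.815 m.
A = π(1.025)² = 3.30064 m².
Resultant F = γ·h_c·A = 11.1834 × 7.815 × 3.30064 = 288.47 kN.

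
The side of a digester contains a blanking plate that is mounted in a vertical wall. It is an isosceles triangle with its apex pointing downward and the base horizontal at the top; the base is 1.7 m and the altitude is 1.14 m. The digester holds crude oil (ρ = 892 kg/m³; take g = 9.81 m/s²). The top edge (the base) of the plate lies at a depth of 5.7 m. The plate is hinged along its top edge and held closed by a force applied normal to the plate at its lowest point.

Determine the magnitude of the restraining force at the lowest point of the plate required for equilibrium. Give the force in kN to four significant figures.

P ≈ 17.72 kN

γ = ρg = 892 × 9.81 / 1000 = 8.75052 kN/m³.
With the apex down, the centroid sits h/3 = 1.14/3 = 0.38 m below the base (the top edge), so the centroid depth is h_c = 5.7 + 0.38 = 6.08 m.
A = ½ × 1.7 × 1.14 = 0.969 m².
Resultant F = γ·h_c·A = 8.75052 × 6.08 × 0.969 = 51.5539 kN.
I_c = b·h³/36 = 1.7 × 1.14³/36 = 0.0699618 m⁴.
Centre of pressure: y_p = y_c + I_c/(y_c·A) = 6.08 + 0.0699618/(6.08 × 0.969) = 6.08 + 0.011875 = 6.09187 m along the plane.
The resultant acts 0.38 + 0.011875 = 0.391875 m (along the plate) below the hinge at the top edge, so the moment about the hinge is M = F × 0.391875 = 51.5539 × 0.391875 = 20.2027 kN·m.
A normal force at the bottom, 1.14 m from the hinge, must supply this moment: P = 20.2027/1.14 = 17.7217 kN.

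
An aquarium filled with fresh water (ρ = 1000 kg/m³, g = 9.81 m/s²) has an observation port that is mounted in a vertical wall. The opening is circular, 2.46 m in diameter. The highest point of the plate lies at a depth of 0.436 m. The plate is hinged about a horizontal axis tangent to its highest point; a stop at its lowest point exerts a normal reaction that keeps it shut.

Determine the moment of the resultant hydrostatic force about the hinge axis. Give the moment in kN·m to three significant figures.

M ≈ 113 kN·m

γ = ρg = 1000 × 9.81 = 9810 N/m³ = 9.81 kN/m³.
The centroid is at the centre, 1.23 m below the top of the plate, so the centroid depth is h_c = 0.436 + 1.23 = 1.666 m.
A = π(1.23)² = 4.75292 m².
Resultant F = γ·h_c·A = 9.81 × 1.666 × 4.75292 = 77.6792 kN.
I_c = πr⁴/4 = π × 1.23⁴/4 = 1.79767 m⁴.
Centre of pressure: y_p = y_c + I_c/(y_c·A) = 1.666 + 1.79767/(1.666 × 4.75292) = 1.666 + 0.227025 = 1.89302 m along the plane.
The resultant acts 1.23 + 0.227025 = 1.45703 m (along the plate) below the hinge at the top edge, so the moment about the hinge is M = F × 1.45703 = 77.6792 × 1.45703 = 113.181 kN·m.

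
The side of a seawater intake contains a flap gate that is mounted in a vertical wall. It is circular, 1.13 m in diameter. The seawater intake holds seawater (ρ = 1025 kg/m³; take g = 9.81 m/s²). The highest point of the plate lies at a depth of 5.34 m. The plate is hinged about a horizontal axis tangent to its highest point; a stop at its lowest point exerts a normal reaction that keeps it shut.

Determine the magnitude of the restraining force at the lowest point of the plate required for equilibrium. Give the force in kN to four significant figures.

P ≈ 30.49 kN

γ = ρg = 1025 × 9.81 / 1000 = 10.05525 kN/m³.
The centroid is at the centre, 0.565 m below the top of the plate, so the centroid depth is h_c = 5.34 + 0.565 = 5.905 m.
A = π(0.565)² = 1.00287 m².
Resultant F = γ·h_c·A = 10.05525 × 5.905 × 1.00287 = 59.5467 kN.
I_c = πr⁴/4 = π × 0.565⁴/4 = 0.0800357 m⁴.
Centre of pressure: y_p = y_c + I_c/(y_c·A) = 5.905 + 0.0800357/(5.905 × 1.00287) = 5.905 + 0.0135151 = 5.91852 m along the plane.
The resultant acts 0.565 + 0.0135151 = 0.578515 m (along the plate) below the hinge at the top edge, so the moment about the hinge is M = F × 0.578515 = 59.5467 × 0.578515 = 34.4487 kN·m.
A normal force at the bottom, 1.13 m from the hinge, must supply this moment: P = 34.4487/1.13 = 30.4856 kN.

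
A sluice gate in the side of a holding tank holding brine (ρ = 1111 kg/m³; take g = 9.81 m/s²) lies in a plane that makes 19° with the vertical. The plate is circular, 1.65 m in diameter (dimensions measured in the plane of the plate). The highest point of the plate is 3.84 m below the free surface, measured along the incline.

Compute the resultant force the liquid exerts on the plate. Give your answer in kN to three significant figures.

F ≈ 103 kN

γ = ρg = 1111 × 9.81 / 1000 = 10.89891 kN/m³.
The plate makes 19° with the vertical, i.e. θ = 90° − 19° = 71° to the horizontal. Measuring y along the incline from the free-surface line, vertical depth h = y·sinθ with sinθ = 0.945519.
The centroid is at the centre, 0.825 m below the top of the plate, so y_c = 3.84 + 0.825 = 4.665 m and h_c = 4.665 × 0.945519 = 4.41085 m.
A = π(0.825)² = 2.13825 m².
Resultant F = γ·h_c·A = 10.89891 × 4.41085 × 2.13825 = 102.793 kN.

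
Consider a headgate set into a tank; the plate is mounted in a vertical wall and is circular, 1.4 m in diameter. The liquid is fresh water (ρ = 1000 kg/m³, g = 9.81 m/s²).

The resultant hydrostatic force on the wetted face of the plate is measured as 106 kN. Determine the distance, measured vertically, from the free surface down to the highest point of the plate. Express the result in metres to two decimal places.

γ = ρg = 1000 × 9.81 = 9810 N/m³ = 9.81 kN/m³.
A = π(0.7)² = 1.53938 m².
From F = γ·h_c·A, the centroid depth is h_c = 106/(9.81 × 1.53938) = 7.01925 m.
The centroid is at the centre, 0.7 m below the top of the plate, so the highest point sits at h_top = 7.01925 − 0.7 = 6.31925 m below the surface.

d_top ≈ 6.32 m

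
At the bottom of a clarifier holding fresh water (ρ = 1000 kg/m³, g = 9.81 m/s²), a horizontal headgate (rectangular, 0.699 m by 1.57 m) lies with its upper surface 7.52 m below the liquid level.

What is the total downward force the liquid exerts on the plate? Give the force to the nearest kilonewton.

γ = ρg = 1000 × 9.81 = 9810 N/m³ = 9.81 kN/m³.
The plate is horizontal, so pressure is uniform at p = γ·h = 9.81 × 7.52 = 73.7712 kN/m².
A = 0.699 × 1.57 = 1.09743 m².
F = p·A = 73.7712 × 1.09743 = 80.9587 kN.

F ≈ 81 kN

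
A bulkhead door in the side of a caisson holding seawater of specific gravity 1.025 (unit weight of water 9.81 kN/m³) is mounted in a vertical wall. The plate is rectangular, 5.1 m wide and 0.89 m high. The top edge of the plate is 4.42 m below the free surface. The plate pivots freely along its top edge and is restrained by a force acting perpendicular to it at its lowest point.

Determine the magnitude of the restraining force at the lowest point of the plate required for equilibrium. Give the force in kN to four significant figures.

γ = 1.025 × 9.81 = 10.05525 kN/m³.
The centroid lies 0.89/2 = 0.445 m below the top edge, so the centroid depth is h_c = 4.42 + 0.445 = 4.865 m.
A = 5.1 × 0.89 = 4.539 m².
Resultant F = γ·h_c·A = 10.05525 × 4.865 × 4.539 = 222.042 kN.
I_c = b·h³/12 = 5.1 × 0.89³/12 = 0.299612 m⁴.
Centre of pressure: y_p = y_c + I_c/(y_c·A) = 4.865 + 0.299612/(4.865 × 4.539) = 4.865 + 0.013568 = 4.87857 m along the plane.
The resultant acts 0.445 + 0.013568 = 0.458568 m (along the plate) below the hinge at the top edge, so the moment about the hinge is M = F × 0.458568 = 222.042 × 0.458568 = 101.821 kN·m.
A normal force at the bottom, 0.89 m from the hinge, must supply this moment: P = 101.821/0.89 = 114.406 kN.

P ≈ 114.4 kN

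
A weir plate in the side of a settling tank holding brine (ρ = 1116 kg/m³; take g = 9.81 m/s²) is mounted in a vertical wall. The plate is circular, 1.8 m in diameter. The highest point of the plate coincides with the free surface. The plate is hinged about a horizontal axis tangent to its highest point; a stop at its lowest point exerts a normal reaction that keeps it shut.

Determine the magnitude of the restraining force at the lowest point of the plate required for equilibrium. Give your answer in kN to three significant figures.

γ = ρg = 1116 × 9.81 / 1000 = 10.94796 kN/m³.
The centroid is at the centre, 0.9 m below the top of the plate, so the centroid depth is h_c = 0.9 m.
A = π(0.9)² = 2.54469 m².
Resultant F = γ·h_c·A = 10.94796 × 0.9 × 2.54469 = 25.0732 kN.
I_c = πr⁴/4 = π × 0.9⁴/4 = 0.5153 m⁴.
Centre of pressure: y_p = y_c + I_c/(y_c·A) = 0.9 + 0.5153/(0.9 × 2.54469) = 0.9 + 0.225 = 1.125 m along the plane.
The resultant acts 0.9 + 0.225 = 1.125 m (along the plate) below the hinge at the top edge, so the moment about the hinge is M = F × 1.125 = 25.0732 × 1.125 = 28.2073 kN·m.
A normal force at the bottom, 1.8 m from the hinge, must supply this moment: P = 28.2073/1.8 = 15.6707 kN.

P ≈ 15.7 kN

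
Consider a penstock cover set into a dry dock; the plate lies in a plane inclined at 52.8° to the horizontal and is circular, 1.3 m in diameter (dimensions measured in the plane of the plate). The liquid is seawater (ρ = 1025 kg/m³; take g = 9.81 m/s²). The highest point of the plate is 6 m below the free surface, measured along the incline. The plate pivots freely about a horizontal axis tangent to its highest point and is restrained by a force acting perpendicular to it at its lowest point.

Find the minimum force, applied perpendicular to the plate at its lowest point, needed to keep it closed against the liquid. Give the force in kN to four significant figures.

γ = ρg = 1025 × 9.81 / 1000 = 10.05525 kN/m³.
Let θ = 52.8° be the plate's angle to the horizontal; measure y along the incline from where the plane meets the free surface. Vertical depth h = y·sinθ with sinθ = 0.796530.
The centroid is at the centre, 0.65 m below the top of the plate, so y_c = 6 + 0.65 = 6.65 m and h_c = 6.65 × 0.796530 = 5.29692 m.
A = π(0.65)² = 1.32732 m².
Resultant F = γ·h_c·A = 10.05525 × 5.29692 × 1.32732 = 70.6955 kN.
I_c = πr⁴/4 = π × 0.65⁴/4 = 0.140198 m⁴.
Centre of pressure: y_p = y_c + I_c/(y_c·A) = 6.65 + 0.140198/(6.65 × 1.32732) = 6.65 + 0.0158834 = 6.66588 m along the plane.
The resultant acts 0.65 + 0.0158834 = 0.665883 m (along the plate) below the hinge at the top edge, so the moment about the hinge is M = F × 0.665883 = 70.6955 × 0.665883 = 47.0749 kN·m.
A normal force at the bottom, 1.3 m from the hinge, must supply this moment: P = 47.0749/1.3 = 36.2115 kN.

P ≈ 36.21 kN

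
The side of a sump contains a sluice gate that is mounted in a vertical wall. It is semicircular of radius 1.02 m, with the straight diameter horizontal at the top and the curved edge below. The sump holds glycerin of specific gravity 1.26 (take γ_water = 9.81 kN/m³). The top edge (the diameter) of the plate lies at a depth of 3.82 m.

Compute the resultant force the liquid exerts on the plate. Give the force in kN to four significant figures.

γ = 1.26 × 9.81 = 12.3606 kN/m³.
The centroid of a semicircle lies 4r/(3π) = 0.432901 m from the diameter, here below the top edge, so the centroid depth is h_c = 3.82 + 0.432901 = 4.2529 m.
A = πr²/2 = π × 1.02²/2 = 1.63426 m².
Resultant F = γ·h_c·A = 12.3606 × 4.2529 × 1.63426 = 85.9104 kN.

F ≈ 85.91 kN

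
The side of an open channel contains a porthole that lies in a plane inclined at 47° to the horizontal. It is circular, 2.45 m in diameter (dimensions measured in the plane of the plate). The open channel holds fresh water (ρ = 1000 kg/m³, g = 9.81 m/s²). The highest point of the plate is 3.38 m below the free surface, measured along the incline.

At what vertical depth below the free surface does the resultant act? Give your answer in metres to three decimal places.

h_p = 3.427 m

γ = ρg = 1000 × 9.81 = 9810 N/m³ = 9.81 kN/m³.
Let θ = 47° be the plate's angle to the horizontal; measure y along the incline from where the plane meets the free surface. Vertical depth h = y·sinθ with sinθ = 0.731354.
The centroid is at the centre, 1.225 m below the top of the plate, so y_c = 3.38 + 1.225 = 4.605 m and h_c = 4.605 × 0.731354 = 3.36789 m.
A = π(1.225)² = 4.71435 m².
Resultant F = γ·h_c·A = 9.81 × 3.36789 × 4.71435 = 155.757 kN.
I_c = πr⁴/4 = π × 1.225⁴/4 = 1.76862 m⁴.
Centre of pressure: y_p = y_c + I_c/(y_c·A) = 4.605 + 1.76862/(4.605 × 4.71435) = 4.605 + 0.0814673 = 4.68647 m along the plane.
Vertically, h_p = y_p·sinθ = 4.68647 × 0.731354 = 3.42747 m.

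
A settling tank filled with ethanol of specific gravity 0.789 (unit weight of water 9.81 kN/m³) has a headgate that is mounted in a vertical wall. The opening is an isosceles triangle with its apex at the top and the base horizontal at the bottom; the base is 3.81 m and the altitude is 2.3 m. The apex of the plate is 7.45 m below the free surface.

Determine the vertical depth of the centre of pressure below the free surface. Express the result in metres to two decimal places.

h_p = 9.02 m

γ = 0.789 × 9.81 = 7.74009 kN/m³.
With the apex up, the centroid sits 2h/3 = 2 × 2.3/3 = 1.53333 m below the apex, so the centroid depth is h_c = 7.45 + 1.53333 = 8.98333 m.
A = ½ × 3.81 × 2.3 = 4.3815 m².
Resultant F = γ·h_c·A = 7.74009 × 8.98333 × 4.3815 = 304.654 kN.
I_c = b·h³/36 = 3.81 × 2.3³/36 = 1.28767 m⁴.
Centre of pressure: y_p = y_c + I_c/(y_c·A) = 8.98333 + 1.28767/(8.98333 × 4.3815) = 8.98333 + 0.0327148 = 9.01604 m along the plane.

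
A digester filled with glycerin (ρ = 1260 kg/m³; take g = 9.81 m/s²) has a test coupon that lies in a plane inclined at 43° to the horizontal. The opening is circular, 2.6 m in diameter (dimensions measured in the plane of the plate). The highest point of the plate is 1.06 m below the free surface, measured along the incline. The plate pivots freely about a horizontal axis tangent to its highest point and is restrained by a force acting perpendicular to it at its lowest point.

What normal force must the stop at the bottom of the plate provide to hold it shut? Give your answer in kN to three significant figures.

P ≈ 60.1 kN

γ = ρg = 1260 × 9.81 / 1000 = 12.3606 kN/m³.
Let θ = 43° be the plate's angle to the horizontal; measure y along the incline from where the plane meets the free surface. Vertical depth h = y·sinθ with sinθ = 0.681998.
The centroid is at the centre, 1.3 m below the top of the plate, so y_c = 1.06 + 1.3 = 2.36 m and h_c = 2.36 × 0.681998 = 1.60952 m.
A = π(1.3)² = 5.30929 m².
Resultant F = γ·h_c·A = 12.3606 × 1.60952 × 5.30929 = 105.626 kN.
I_c = πr⁴/4 = π × 1.3⁴/4 = 2.24318 m⁴.
Centre of pressure: y_p = y_c + I_c/(y_c·A) = 2.36 + 2.24318/(2.36 × 5.30929) = 2.36 + 0.179026 = 2.53903 m along the plane.
The resultant acts 1.3 + 0.179026 = 1.47903 m (along the plate) below the hinge at the top edge, so the moment about the hinge is M = F × 1.47903 = 105.626 × 1.47903 = 156.224 kN·m.
A normal force at the bottom, 2.6 m from the hinge, must supply this moment: P = 156.224/2.6 = 60.0862 kN.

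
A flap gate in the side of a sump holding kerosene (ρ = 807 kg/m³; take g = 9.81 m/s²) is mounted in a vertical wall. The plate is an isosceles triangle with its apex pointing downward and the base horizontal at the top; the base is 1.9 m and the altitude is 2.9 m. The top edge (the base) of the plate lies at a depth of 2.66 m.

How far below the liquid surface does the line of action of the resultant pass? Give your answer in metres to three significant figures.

h_p = 3.76 m

γ = ρg = 807 × 9.81 / 1000 = 7.91667 kN/m³.
With the apex down, the centroid sits h/3 = 2.9/3 = 0.966667 m below the base (the top edge), so the centroid depth is h_c = 2.66 + 0.966667 = 3.62667 m.
A = ½ × 1.9 × 2.9 = 2.755 m².
Resultant F = γ·h_c·A = 7.91667 × 3.62667 × 2.755 = 79.0992 kN.
I_c = b·h³/36 = 1.9 × 2.9³/36 = 1.2872 m⁴.
Centre of pressure: y_p = y_c + I_c/(y_c·A) = 3.62667 + 1.2872/(3.62667 × 2.755) = 3.62667 + 0.12883 = 3.7555 m along the plane.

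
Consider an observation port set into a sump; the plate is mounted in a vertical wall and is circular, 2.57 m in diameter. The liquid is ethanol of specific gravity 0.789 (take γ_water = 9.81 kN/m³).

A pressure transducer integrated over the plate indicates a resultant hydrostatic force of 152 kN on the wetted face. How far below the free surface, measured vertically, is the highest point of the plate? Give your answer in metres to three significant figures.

γ = 0.789 × 9.81 = 7.74009 kN/m³.
A = π(1.285)² = 5.18748 m².
From F = γ·h_c·A, the centroid depth is h_c = 152/(7.74009 × 5.18748) = 3.78566 m.
The centroid is at the centre, 1.285 m below the top of the plate, so the highest point sits at h_top = 3.78566 − 1.285 = 2.50066 m below the surface.

d_top ≈ 2.50 m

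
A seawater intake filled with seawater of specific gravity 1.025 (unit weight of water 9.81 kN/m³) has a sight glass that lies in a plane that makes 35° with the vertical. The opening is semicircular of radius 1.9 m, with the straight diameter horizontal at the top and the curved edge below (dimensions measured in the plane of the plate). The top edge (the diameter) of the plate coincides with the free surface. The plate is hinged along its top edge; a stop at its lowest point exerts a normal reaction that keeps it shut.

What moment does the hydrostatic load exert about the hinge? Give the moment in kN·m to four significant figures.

γ = 1.025 × 9.81 = 10.05525 kN/m³.
The plate makes 35° with the vertical, i.e. θ = 90° − 35° = 55° to the horizontal. Measuring y along the incline from the free-surface line, vertical depth h = y·sinθ with sinθ = 0.819152.
The centroid of a semicircle lies 4r/(3π) = 0.806385 m from the diameter, here below the top edge, so y_c = 0.806385 m and h_c = 0.806385 × 0.819152 = 0.660552 m.
A = πr²/2 = π × 1.9²/2 = 5.67057 m².
Resultant F = γ·h_c·A = 10.05525 × 0.660552 × 5.67057 = 37.664 kN.
I_c = (π/8 − 8/(9π))·r⁴ = 0.109757 × 1.9⁴ = 1.43036 m⁴.
Centre of pressure: y_p = y_c + I_c/(y_c·A) = 0.806385 + 1.43036/(0.806385 × 5.67057) = 0.806385 + 0.312807 = 1.11919 m along the plane.
The resultant acts 0.806385 + 0.312807 = 1.11919 m (along the plate) below the hinge at the top edge, so the moment about the hinge is M = F × 1.11919 = 37.664 × 1.11919 = 42.1532 kN·m.

M ≈ 42.15 kN·m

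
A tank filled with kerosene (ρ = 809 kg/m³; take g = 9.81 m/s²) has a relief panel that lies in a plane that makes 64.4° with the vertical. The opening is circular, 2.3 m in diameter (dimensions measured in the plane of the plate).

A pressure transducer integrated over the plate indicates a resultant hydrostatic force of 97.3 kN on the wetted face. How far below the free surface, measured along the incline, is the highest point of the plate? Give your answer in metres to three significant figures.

y_top ≈ 5.68 m

γ = ρg = 809 × 9.81 / 1000 = 7.93629 kN/m³.
A = π(1.15)² = 4.15476 m².
From F = γ·h_c·A, the centroid depth is h_c = 97.3/(7.93629 × 4.15476) = 2.95087 m.
The plate makes 64.4° with the vertical, i.e. θ = 90° − 64.4° = 25.6° to the horizontal. Measuring y along the incline from the free-surface line, vertical depth h = y·sinθ with sinθ = 0.432086.
Along the incline, y_c = h_c/sinθ = 2.95087/0.432086 = 6.82936 m.
The centroid is at the centre, 1.15 m below the top of the plate, so the highest point sits at y_top = 6.82936 − 1.15 = 5.67936 m along the incline.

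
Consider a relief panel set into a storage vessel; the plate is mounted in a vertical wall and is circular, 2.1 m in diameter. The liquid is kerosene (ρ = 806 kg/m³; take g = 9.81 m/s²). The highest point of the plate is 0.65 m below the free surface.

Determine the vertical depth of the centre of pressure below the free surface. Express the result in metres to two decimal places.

h_p = 1.86 m

γ = ρg = 806 × 9.81 / 1000 = 7.90686 kN/m³.
The centroid is at the centre, 1.05 m below the top of the plate, so the centroid depth is h_c = 0.65 + 1.05 = 1.7 m.
A = π(1.05)² = 3.46361 m².
Resultant F = γ·h_c·A = 7.90686 × 1.7 × 3.46361 = 46.5567 kN.
I_c = πr⁴/4 = π × 1.05⁴/4 = 0.954656 m⁴.
Centre of pressure: y_p = y_c + I_c/(y_c·A) = 1.7 + 0.954656/(1.7 × 3.46361) = 1.7 + 0.162132 = 1.86213 m along the plane.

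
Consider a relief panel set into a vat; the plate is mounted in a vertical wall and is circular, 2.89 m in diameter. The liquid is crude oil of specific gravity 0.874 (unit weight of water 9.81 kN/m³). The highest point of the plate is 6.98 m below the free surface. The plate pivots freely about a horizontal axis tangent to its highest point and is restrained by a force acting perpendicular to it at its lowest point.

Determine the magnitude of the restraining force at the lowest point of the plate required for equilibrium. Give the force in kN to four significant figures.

P ≈ 247.1 kN

γ = 0.874 × 9.81 = 8.57394 kN/m³.
The centroid is at the centre, 1.445 m below the top of the plate, so the centroid depth is h_c = 6.98 + 1.445 = 8.425 m.
A = π(1.445)² = 6.55972 m².
Resultant F = γ·h_c·A = 8.57394 × 8.425 × 6.55972 = 473.844 kN.
I_c = πr⁴/4 = π × 1.445⁴/4 = 3.42422 m⁴.
Centre of pressure: y_p = y_c + I_c/(y_c·A) = 8.425 + 3.42422/(8.425 × 6.55972) = 8.425 + 0.0619593 = 8.48696 m along the plane.
The resultant acts 1.445 + 0.0619593 = 1.50696 m (along the plate) below the hinge at the top edge, so the moment about the hinge is M = F × 1.50696 = 473.844 × 1.50696 = 714.064 kN·m.
A normal force at the bottom, 2.89 m from the hinge, must supply this moment: P = 714.064/2.89 = 247.081 kN.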